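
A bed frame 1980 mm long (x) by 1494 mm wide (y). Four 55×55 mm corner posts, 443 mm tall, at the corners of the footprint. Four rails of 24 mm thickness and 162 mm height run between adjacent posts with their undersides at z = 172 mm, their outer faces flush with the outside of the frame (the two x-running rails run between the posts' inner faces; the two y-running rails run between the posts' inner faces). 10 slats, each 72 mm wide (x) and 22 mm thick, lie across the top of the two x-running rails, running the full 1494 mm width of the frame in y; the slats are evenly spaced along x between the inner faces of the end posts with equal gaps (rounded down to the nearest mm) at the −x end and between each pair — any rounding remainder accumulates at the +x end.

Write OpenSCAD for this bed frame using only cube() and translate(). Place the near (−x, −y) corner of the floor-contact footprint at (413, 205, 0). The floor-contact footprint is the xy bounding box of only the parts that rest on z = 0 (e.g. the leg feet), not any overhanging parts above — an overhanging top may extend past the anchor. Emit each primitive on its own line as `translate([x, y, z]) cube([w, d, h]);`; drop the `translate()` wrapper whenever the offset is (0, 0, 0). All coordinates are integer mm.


// slat z = rail_z + rail_h = 172 + 162 = 334
// slat gap = ⌊(1870 − 10·72) / 11⌋ = 104
translate([413, 205, 0]) cube([55, 55, 443]);
translate([413, 1644, 0]) cube([55, 55, 443]);
translate([2338, 205, 0]) cube([55, 55, 443]);
translate([2338, 1644, 0]) cube([55, 55, 443]);
translate([468, 205, 172]) cube([1870, 24, 162]);
translate([468, 1675, 172]) cube([1870, 24, 162]);
translate([413, 260, 172]) cube([24, 1384, 162]);
translate([2369, 260, 172]) cube([24, 1384, 162]);
translate([572, 205, 334]) cube([72, 1494, 22]);
translate([748, 205, 334]) cube([72, 1494, 22]);
translate([924, 205, 334]) cube([72, 1494, 22]);
translate([1100, 205, 334]) cube([72, 1494, 22]);
translate([1276, 205, 334]) cube([72, 1494, 22]);
translate([1452, 205, 334]) cube([72, 1494, 22]);
translate([1628, 205, 334]) cube([72, 1494, 22]);
translate([1804, 205, 334]) cube([72, 1494, 22]);
translate([1980, 205, 334]) cube([72, 1494, 22]);
translate([2156, 205, 334]) cube([72, 1494, 22]);


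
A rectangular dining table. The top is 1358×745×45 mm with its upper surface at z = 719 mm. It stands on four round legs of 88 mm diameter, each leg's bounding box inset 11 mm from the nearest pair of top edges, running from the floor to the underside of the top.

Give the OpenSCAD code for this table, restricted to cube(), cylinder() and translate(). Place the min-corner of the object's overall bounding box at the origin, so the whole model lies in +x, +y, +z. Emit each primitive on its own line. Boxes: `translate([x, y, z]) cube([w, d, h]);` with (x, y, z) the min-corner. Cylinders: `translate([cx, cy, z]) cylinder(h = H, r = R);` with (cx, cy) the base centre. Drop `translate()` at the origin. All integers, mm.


translate([0, 0, 674]) cube([1358, 745, 45]);
translate([55, 55, 0]) cylinder(h = 674, r = 44);
translate([1303, 55, 0]) cylinder(h = 674, r = 44);
translate([55, 690, 0]) cylinder(h = 674, r = 44);
translate([1303, 690, 0]) cylinder(h = 674, r = 44);


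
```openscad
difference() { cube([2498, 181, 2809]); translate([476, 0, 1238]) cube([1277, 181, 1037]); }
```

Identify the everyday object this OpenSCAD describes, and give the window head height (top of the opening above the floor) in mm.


A wall with a window opening. The window head height is 2275 mm.

A wall with a rectangular opening subtracted — a window. Sill at z = 1238, opening 1037 mm tall, so the head is at 1238 + 1037 = 2275 mm.


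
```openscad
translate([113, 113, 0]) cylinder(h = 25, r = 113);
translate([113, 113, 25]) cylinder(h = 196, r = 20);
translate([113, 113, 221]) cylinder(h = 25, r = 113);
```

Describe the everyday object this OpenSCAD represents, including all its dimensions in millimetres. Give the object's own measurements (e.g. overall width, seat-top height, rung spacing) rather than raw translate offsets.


A spool: two coaxial disc flanges of radius 113 mm and thickness 25 mm, joined by a core cylinder of radius 20 mm and height 196 mm. The lower flange rests on z = 0 and the three cylinders share a vertical axis.


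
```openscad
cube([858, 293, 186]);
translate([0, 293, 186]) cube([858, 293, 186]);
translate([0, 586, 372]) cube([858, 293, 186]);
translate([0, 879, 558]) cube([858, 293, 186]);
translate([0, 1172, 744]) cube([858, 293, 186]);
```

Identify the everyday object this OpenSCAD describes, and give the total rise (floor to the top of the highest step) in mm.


A staircase. The total rise is 930 mm.

5 identical blocks, each offset up and back from the previous — a staircase. Each step is 186 mm tall and there are 5 of them, so the total rise is 5 × 186 = 930 mm.


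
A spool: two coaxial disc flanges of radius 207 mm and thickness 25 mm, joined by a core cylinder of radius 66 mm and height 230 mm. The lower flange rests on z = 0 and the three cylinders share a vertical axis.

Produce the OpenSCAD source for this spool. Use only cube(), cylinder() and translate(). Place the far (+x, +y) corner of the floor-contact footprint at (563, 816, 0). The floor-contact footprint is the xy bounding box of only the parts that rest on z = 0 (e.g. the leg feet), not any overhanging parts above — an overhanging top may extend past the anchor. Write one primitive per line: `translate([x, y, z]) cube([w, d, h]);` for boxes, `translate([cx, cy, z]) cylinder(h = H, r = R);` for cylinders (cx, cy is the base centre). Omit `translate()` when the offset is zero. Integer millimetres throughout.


translate([356, 609, 0]) cylinder(h = 25, r = 207);
translate([356, 609, 25]) cylinder(h = 230, r = 66);
translate([356, 609, 255]) cylinder(h = 25, r = 207);


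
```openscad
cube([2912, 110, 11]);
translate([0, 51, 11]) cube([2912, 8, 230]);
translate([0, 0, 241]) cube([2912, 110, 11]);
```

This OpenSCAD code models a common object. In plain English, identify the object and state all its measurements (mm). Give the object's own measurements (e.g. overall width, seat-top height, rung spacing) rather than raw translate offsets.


An I-beam lying along x, 2912 mm long. Overall section height 252 mm. Two flanges 110 mm wide (y) and 11 mm thick, one on the floor and one at the top; a web 8 mm thick runs between them, centred on the flange width.


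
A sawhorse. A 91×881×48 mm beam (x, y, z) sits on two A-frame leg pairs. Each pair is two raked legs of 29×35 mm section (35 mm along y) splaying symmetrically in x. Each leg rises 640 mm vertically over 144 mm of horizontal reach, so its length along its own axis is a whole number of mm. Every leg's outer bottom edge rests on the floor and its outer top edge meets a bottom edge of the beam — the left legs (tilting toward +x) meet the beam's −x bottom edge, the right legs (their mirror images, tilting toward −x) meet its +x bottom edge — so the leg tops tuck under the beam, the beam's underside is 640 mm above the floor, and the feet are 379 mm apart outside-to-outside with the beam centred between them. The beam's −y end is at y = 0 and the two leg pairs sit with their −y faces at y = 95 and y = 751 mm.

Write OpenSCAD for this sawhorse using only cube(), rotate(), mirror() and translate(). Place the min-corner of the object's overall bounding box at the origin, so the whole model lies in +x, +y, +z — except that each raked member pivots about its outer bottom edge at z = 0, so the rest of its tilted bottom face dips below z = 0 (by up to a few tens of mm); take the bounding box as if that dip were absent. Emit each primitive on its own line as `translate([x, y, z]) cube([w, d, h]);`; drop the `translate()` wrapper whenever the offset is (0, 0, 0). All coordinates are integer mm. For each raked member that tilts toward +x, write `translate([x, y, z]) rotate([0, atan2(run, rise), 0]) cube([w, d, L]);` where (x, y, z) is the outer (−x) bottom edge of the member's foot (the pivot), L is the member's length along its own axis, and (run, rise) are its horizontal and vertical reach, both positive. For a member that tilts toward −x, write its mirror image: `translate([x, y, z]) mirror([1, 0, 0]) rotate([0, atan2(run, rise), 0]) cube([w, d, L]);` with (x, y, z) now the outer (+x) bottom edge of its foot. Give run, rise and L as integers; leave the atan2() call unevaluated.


translate([144, 0, 640]) cube([91, 881, 48]);
translate([0, 95, 0]) rotate([0, atan2(144, 640), 0]) cube([29, 35, 656]);
translate([379, 95, 0]) mirror([1, 0, 0]) rotate([0, atan2(144, 640), 0]) cube([29, 35, 656]);
translate([0, 751, 0]) rotate([0, atan2(144, 640), 0]) cube([29, 35, 656]);
translate([379, 751, 0]) mirror([1, 0, 0]) rotate([0, atan2(144, 640), 0]) cube([29, 35, 656]);


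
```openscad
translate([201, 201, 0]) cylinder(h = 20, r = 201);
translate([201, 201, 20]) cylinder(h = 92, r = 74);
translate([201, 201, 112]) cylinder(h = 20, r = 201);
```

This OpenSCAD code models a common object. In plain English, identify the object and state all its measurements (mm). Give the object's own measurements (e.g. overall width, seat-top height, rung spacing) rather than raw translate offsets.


A spool: two coaxial disc flanges of radius 201 mm and thickness 20 mm, joined by a core cylinder of radius 74 mm and height 92 mm. The lower flange rests on z = 0 and the three cylinders share a vertical axis.


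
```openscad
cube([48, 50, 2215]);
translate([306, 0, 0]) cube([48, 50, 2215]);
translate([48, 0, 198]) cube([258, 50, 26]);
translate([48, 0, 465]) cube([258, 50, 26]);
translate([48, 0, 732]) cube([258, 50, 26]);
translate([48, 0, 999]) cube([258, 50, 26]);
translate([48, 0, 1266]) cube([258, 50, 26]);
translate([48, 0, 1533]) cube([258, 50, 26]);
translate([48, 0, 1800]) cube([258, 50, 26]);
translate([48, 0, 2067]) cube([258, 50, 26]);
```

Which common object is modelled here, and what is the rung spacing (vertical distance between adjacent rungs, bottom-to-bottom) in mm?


A ladder. The rung spacing is 267 mm.

Two tall 48×50 posts with 8 short bars between them — a ladder. Adjacent rungs sit at z = 198 and z = 465, so the spacing is 465 − 198 = 267 mm.


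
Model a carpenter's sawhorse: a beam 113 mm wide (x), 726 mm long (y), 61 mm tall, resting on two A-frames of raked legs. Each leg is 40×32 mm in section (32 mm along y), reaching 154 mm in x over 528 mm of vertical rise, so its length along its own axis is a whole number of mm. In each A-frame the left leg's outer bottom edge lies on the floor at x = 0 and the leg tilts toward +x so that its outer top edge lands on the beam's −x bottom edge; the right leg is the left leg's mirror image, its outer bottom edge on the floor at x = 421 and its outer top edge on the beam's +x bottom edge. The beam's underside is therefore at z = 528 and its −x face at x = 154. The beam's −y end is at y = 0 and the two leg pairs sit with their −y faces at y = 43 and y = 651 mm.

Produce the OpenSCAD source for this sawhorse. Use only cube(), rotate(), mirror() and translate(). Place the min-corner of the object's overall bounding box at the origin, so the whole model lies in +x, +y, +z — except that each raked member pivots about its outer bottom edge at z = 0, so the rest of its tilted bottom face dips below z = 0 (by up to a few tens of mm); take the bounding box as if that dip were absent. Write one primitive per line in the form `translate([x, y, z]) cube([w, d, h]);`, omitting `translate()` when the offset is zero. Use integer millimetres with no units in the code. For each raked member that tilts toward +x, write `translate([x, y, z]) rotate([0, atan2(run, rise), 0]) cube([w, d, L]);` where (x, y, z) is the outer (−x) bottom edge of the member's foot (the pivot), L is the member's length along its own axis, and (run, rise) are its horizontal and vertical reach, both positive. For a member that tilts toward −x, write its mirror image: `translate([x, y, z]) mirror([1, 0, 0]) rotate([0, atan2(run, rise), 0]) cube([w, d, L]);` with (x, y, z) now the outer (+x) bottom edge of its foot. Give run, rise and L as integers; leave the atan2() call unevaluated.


// leg length = √(154² + 528²) = 550
// right-leg outer foot x = 2·154 + 113 = 421
// beam min-corner = (154, 0, 528)
translate([154, 0, 528]) cube([113, 726, 61]);
translate([0, 43, 0]) rotate([0, atan2(154, 528), 0]) cube([40, 32, 550]);
translate([421, 43, 0]) mirror([1, 0, 0]) rotate([0, atan2(154, 528), 0]) cube([40, 32, 550]);
translate([0, 651, 0]) rotate([0, atan2(154, 528), 0]) cube([40, 32, 550]);
translate([421, 651, 0]) mirror([1, 0, 0]) rotate([0, atan2(154, 528), 0]) cube([40, 32, 550]);


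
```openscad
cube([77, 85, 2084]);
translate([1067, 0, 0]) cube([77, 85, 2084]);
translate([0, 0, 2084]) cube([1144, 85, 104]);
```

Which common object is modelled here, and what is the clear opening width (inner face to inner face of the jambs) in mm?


A door frame. The clear opening width is 990 mm.

Two 2084 mm tall posts with a header on top — a door frame. The left jamb is 77 mm wide at x = 0; the right jamb starts at x = 1067. The clear opening is 1067 − 77 = 990 mm.


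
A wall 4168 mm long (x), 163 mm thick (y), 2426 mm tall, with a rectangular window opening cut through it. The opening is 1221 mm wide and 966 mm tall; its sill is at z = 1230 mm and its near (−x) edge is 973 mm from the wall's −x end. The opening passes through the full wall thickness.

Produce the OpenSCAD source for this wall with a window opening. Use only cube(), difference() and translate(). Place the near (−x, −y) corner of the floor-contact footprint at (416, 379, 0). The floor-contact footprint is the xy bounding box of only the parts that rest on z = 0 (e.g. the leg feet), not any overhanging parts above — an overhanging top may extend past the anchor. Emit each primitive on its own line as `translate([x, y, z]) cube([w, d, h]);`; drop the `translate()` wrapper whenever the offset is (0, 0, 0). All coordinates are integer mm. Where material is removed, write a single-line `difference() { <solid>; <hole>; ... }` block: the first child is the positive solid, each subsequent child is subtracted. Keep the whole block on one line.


difference() { translate([416, 379, 0]) cube([4168, 163, 2426]); translate([1389, 379, 1230]) cube([1221, 163, 966]); }


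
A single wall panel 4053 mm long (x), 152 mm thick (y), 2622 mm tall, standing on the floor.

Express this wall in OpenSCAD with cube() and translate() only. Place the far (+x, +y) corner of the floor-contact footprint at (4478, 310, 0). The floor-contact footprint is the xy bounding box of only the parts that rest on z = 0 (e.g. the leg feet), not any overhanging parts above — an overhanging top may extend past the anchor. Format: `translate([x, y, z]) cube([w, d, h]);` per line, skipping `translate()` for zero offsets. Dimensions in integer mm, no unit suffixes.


translate([425, 158, 0]) cube([4053, 152, 2622]);


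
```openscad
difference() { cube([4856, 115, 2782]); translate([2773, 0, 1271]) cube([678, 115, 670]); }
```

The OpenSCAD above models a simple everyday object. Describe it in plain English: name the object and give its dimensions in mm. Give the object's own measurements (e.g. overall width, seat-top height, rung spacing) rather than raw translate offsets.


A wall 4856 mm long (x), 115 mm thick (y), 2782 mm tall, with a rectangular window opening cut through it. The opening is 678 mm wide and 670 mm tall; its sill is at z = 1271 mm and its near (−x) edge is 2773 mm from the wall's −x end. The opening passes through the full wall thickness.


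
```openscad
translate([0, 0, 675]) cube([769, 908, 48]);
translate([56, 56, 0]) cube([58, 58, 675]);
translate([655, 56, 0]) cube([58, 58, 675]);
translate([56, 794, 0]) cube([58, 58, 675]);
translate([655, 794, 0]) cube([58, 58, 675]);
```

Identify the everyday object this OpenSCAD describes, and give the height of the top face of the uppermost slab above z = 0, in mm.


A table. The table height is 723 mm.

A 769×908×48 slab sits at z = 675 on four 58 mm square posts — a table. The top surface is at 675 + 48 = 723 mm.


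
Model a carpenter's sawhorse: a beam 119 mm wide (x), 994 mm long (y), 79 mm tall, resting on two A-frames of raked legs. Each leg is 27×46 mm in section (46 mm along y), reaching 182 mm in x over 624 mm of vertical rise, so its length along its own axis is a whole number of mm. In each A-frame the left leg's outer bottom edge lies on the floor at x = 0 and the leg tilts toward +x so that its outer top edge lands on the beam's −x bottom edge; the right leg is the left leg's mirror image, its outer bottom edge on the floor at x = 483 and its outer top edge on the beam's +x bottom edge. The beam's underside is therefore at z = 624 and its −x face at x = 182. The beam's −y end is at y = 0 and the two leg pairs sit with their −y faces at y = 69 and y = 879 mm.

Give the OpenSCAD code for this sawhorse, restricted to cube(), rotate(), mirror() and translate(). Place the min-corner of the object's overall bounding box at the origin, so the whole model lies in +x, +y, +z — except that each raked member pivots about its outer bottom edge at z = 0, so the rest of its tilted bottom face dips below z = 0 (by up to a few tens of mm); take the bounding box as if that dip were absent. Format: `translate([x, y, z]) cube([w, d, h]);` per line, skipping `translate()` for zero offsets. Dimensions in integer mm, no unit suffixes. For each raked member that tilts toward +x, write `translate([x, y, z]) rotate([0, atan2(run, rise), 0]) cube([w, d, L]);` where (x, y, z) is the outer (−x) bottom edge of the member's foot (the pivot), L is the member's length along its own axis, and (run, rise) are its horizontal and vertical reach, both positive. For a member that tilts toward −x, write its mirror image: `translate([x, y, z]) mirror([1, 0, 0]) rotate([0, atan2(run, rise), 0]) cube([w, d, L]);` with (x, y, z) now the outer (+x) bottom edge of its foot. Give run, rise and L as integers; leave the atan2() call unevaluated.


translate([182, 0, 624]) cube([119, 994, 79]);
translate([0, 69, 0]) rotate([0, atan2(182, 624), 0]) cube([27, 46, 650]);
translate([483, 69, 0]) mirror([1, 0, 0]) rotate([0, atan2(182, 624), 0]) cube([27, 46, 650]);
translate([0, 879, 0]) rotate([0, atan2(182, 624), 0]) cube([27, 46, 650]);
translate([483, 879, 0]) mirror([1, 0, 0]) rotate([0, atan2(182, 624), 0]) cube([27, 46, 650]);


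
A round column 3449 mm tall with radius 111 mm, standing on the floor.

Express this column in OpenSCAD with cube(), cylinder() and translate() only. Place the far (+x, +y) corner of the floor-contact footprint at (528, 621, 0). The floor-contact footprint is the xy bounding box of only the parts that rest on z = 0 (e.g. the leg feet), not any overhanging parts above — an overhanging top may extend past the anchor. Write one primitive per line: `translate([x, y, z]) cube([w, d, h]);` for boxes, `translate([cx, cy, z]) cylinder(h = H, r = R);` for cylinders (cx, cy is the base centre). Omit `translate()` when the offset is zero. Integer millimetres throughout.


translate([417, 510, 0]) cylinder(h = 3449, r = 111);


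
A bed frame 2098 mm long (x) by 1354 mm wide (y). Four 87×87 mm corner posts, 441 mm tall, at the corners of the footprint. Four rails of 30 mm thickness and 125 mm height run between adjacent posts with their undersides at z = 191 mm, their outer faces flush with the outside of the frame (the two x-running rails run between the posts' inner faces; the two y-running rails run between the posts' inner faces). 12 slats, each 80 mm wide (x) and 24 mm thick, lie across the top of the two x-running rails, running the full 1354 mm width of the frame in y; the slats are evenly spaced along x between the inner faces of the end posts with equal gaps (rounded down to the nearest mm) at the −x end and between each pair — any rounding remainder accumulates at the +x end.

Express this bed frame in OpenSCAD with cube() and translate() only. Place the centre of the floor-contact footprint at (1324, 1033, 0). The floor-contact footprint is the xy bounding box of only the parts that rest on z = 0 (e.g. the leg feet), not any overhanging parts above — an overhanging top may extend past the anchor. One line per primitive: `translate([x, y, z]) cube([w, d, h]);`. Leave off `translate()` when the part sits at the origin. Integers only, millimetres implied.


translate([275, 356, 0]) cube([87, 87, 441]);
translate([275, 1623, 0]) cube([87, 87, 441]);
translate([2286, 356, 0]) cube([87, 87, 441]);
translate([2286, 1623, 0]) cube([87, 87, 441]);
translate([362, 356, 191]) cube([1924, 30, 125]);
translate([362, 1680, 191]) cube([1924, 30, 125]);
translate([275, 443, 191]) cube([30, 1180, 125]);
translate([2343, 443, 191]) cube([30, 1180, 125]);
translate([436, 356, 316]) cube([80, 1354, 24]);
translate([590, 356, 316]) cube([80, 1354, 24]);
translate([744, 356, 316]) cube([80, 1354, 24]);
translate([898, 356, 316]) cube([80, 1354, 24]);
translate([1052, 356, 316]) cube([80, 1354, 24]);
translate([1206, 356, 316]) cube([80, 1354, 24]);
translate([1360, 356, 316]) cube([80, 1354, 24]);
translate([1514, 356, 316]) cube([80, 1354, 24]);
translate([1668, 356, 316]) cube([80, 1354, 24]);
translate([1822, 356, 316]) cube([80, 1354, 24]);
translate([1976, 356, 316]) cube([80, 1354, 24]);
translate([2130, 356, 316]) cube([80, 1354, 24]);


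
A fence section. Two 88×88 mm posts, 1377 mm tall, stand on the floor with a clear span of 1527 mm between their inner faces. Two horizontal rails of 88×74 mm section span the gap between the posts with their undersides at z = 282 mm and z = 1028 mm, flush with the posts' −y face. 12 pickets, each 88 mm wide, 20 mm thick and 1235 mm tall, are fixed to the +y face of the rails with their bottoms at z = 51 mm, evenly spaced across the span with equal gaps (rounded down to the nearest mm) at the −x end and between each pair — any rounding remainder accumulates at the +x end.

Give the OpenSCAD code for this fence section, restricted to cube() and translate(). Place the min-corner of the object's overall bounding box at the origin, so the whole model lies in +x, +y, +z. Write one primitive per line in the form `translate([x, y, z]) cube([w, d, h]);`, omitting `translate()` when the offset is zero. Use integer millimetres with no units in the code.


cube([88, 88, 1377]);
translate([1615, 0, 0]) cube([88, 88, 1377]);
translate([88, 0, 282]) cube([1527, 88, 74]);
translate([88, 0, 1028]) cube([1527, 88, 74]);
translate([124, 88, 51]) cube([88, 20, 1235]);
translate([248, 88, 51]) cube([88, 20, 1235]);
translate([372, 88, 51]) cube([88, 20, 1235]);
translate([496, 88, 51]) cube([88, 20, 1235]);
translate([620, 88, 51]) cube([88, 20, 1235]);
translate([744, 88, 51]) cube([88, 20, 1235]);
translate([868, 88, 51]) cube([88, 20, 1235]);
translate([992, 88, 51]) cube([88, 20, 1235]);
translate([1116, 88, 51]) cube([88, 20, 1235]);
translate([1240, 88, 51]) cube([88, 20, 1235]);
translate([1364, 88, 51]) cube([88, 20, 1235]);
translate([1488, 88, 51]) cube([88, 20, 1235]);


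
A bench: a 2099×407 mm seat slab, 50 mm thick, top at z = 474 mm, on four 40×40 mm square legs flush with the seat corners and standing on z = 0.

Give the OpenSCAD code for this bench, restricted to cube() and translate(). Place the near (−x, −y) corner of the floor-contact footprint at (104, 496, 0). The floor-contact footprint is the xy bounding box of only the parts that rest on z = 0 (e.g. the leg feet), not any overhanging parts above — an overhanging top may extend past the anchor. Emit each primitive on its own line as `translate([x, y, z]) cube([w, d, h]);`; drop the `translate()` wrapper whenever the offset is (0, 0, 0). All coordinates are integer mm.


translate([104, 496, 424]) cube([2099, 407, 50]);
translate([104, 496, 0]) cube([40, 40, 424]);
translate([104, 863, 0]) cube([40, 40, 424]);
translate([2163, 496, 0]) cube([40, 40, 424]);
translate([2163, 863, 0]) cube([40, 40, 424]);


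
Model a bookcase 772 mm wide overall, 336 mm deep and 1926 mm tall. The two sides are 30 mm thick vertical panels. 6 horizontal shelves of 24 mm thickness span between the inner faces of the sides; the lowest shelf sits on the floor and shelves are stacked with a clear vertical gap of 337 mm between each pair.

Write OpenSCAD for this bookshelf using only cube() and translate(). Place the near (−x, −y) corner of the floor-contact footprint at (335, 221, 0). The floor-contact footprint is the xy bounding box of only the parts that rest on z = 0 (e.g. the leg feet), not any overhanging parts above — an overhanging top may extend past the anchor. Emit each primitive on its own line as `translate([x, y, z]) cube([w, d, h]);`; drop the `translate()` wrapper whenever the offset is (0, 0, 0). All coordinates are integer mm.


translate([335, 221, 0]) cube([30, 336, 1926]);
translate([1077, 221, 0]) cube([30, 336, 1926]);
translate([365, 221, 0]) cube([712, 336, 24]);
translate([365, 221, 361]) cube([712, 336, 24]);
translate([365, 221, 722]) cube([712, 336, 24]);
translate([365, 221, 1083]) cube([712, 336, 24]);
translate([365, 221, 1444]) cube([712, 336, 24]);
translate([365, 221, 1805]) cube([712, 336, 24]);


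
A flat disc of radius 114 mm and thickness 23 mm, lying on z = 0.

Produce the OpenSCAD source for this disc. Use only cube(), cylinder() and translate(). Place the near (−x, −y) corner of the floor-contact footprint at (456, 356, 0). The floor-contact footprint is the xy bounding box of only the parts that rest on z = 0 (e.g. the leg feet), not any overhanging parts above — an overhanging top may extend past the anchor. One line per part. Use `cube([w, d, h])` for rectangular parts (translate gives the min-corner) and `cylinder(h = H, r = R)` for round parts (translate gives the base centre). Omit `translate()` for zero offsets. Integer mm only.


translate([570, 470, 0]) cylinder(h = 23, r = 114);


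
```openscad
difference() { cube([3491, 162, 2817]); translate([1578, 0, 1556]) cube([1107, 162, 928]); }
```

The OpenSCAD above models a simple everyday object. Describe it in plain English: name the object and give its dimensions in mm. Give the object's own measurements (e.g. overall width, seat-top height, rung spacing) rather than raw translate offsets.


A wall 3491 mm long (x), 162 mm thick (y), 2817 mm tall, with a rectangular window opening cut through it. The opening is 1107 mm wide and 928 mm tall; its sill is at z = 1556 mm and its near (−x) edge is 1578 mm from the wall's −x end. The opening passes through the full wall thickness.


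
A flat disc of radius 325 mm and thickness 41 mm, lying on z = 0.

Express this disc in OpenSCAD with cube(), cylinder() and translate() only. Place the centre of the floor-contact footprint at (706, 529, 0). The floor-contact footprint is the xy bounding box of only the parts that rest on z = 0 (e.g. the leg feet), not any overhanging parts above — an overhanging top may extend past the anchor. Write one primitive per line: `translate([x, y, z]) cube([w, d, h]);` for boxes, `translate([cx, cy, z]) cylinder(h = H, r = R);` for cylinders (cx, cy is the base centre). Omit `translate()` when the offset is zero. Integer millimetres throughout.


translate([706, 529, 0]) cylinder(h = 41, r = 325);


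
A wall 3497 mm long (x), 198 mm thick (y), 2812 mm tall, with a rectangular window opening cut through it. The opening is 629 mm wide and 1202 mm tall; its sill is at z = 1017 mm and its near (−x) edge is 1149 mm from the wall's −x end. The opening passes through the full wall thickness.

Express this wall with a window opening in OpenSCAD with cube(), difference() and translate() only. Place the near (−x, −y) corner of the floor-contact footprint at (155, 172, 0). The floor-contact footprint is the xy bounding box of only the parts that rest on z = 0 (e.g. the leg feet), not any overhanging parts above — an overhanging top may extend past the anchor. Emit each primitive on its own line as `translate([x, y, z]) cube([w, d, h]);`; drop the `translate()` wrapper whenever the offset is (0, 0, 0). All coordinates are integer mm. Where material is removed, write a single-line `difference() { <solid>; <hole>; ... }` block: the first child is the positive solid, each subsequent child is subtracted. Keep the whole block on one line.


difference() { translate([155, 172, 0]) cube([3497, 198, 2812]); translate([1304, 172, 1017]) cube([629, 198, 1202]); }


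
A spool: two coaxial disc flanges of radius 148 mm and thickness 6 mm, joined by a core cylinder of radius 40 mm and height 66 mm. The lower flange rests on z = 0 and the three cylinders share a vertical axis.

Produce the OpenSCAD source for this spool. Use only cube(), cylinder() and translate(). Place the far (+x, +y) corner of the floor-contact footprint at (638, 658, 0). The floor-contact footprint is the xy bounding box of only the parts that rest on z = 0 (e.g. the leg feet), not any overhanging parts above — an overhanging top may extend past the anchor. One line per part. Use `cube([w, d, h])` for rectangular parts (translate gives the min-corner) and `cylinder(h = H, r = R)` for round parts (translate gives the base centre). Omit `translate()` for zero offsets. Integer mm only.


translate([490, 510, 0]) cylinder(h = 6, r = 148);
translate([490, 510, 6]) cylinder(h = 66, r = 40);
translate([490, 510, 72]) cylinder(h = 6, r = 148);


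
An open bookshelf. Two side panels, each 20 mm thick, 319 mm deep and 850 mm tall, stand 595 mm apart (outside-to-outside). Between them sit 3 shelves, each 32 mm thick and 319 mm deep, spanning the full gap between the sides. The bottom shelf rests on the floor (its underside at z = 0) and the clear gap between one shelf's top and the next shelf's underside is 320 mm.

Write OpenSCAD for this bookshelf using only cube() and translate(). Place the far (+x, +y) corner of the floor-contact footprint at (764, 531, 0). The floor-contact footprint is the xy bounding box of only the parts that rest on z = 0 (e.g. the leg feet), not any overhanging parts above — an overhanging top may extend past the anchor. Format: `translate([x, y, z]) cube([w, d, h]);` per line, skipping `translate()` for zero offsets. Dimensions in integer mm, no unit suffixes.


translate([169, 212, 0]) cube([20, 319, 850]);
translate([744, 212, 0]) cube([20, 319, 850]);
translate([189, 212, 0]) cube([555, 319, 32]);
translate([189, 212, 352]) cube([555, 319, 32]);
translate([189, 212, 704]) cube([555, 319, 32]);


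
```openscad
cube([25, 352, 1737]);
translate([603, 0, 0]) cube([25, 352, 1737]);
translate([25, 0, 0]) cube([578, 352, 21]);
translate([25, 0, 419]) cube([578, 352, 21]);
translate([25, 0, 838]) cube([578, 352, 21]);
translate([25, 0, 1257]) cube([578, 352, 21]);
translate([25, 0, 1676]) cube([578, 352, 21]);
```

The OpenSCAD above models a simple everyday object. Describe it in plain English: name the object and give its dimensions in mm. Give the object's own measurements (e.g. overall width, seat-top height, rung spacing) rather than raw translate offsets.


An open bookshelf. Two side panels, each 25 mm thick, 352 mm deep and 1737 mm tall, stand 628 mm apart (outside-to-outside). Between them sit 5 shelves, each 21 mm thick and 352 mm deep, spanning the full gap between the sides. The bottom shelf rests on the floor (its underside at z = 0) and the clear gap between one shelf's top and the next shelf's underside is 398 mm.


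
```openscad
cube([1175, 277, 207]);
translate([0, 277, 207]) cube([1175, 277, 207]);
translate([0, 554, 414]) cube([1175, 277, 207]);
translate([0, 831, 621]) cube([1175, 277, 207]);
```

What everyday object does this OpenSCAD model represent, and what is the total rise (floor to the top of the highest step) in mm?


A staircase. The total rise is 828 mm.

4 identical blocks, each offset up and back from the previous — a staircase. Each step is 207 mm tall and there are 4 of them, so the total rise is 4 × 207 = 828 mm.


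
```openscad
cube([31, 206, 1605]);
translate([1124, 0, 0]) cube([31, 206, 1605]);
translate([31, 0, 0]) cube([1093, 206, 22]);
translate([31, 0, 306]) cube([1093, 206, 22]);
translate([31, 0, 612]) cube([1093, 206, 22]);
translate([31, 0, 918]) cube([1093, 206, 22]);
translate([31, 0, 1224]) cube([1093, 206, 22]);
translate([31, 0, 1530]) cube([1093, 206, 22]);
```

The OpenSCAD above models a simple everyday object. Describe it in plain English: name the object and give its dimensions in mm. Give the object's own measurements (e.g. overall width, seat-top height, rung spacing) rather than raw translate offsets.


An open bookshelf. Two side panels, each 31 mm thick, 206 mm deep and 1605 mm tall, stand 1155 mm apart (outside-to-outside). Between them sit 6 shelves, each 22 mm thick and 206 mm deep, spanning the full gap between the sides. The bottom shelf rests on the floor (its underside at z = 0) and the clear gap between one shelf's top and the next shelf's underside is 284 mm.


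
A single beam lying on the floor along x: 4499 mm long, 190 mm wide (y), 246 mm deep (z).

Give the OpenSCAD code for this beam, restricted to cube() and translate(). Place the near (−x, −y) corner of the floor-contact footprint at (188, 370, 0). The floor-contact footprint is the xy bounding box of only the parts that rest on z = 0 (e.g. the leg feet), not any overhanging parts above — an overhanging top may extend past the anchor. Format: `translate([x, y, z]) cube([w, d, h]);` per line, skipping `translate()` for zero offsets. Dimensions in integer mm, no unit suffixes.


translate([188, 370, 0]) cube([4499, 190, 246]);


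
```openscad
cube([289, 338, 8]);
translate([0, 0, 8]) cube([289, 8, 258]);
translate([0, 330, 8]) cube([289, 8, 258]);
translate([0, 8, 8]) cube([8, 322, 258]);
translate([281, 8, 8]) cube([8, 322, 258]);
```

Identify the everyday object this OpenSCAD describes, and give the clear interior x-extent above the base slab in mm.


An open box. The internal width is 273 mm.

A 289×338 base slab with four walls standing on it — an open box. The base is 289 mm wide and the walls are 8 mm thick, so the internal width is 289 − 2 × 8 = 273 mm.


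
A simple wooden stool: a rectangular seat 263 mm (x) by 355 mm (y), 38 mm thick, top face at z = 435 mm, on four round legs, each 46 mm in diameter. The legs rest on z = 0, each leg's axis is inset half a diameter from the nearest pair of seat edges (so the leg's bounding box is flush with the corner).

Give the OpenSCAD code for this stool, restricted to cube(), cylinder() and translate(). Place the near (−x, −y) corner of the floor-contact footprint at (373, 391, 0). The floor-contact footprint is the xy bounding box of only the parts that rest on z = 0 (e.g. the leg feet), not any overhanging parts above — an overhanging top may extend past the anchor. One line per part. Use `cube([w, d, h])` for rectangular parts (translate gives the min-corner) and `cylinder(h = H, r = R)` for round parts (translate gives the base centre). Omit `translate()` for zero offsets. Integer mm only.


translate([373, 391, 397]) cube([263, 355, 38]);
translate([396, 414, 0]) cylinder(h = 397, r = 23);
translate([613, 414, 0]) cylinder(h = 397, r = 23);
translate([396, 723, 0]) cylinder(h = 397, r = 23);
translate([613, 723, 0]) cylinder(h = 397, r = 23);


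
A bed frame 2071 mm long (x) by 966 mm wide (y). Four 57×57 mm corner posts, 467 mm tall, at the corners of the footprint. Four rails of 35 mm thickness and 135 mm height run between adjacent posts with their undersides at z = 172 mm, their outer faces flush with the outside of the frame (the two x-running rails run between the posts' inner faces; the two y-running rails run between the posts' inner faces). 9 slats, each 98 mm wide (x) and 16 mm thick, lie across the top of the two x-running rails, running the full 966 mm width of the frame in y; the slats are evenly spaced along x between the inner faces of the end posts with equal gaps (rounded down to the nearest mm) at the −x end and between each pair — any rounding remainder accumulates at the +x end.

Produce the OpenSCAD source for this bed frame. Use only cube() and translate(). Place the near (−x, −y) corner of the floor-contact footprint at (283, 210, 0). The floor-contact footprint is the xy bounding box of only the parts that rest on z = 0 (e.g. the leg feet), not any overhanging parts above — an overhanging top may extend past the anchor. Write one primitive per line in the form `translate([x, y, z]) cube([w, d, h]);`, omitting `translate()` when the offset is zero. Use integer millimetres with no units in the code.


// slat z = rail_z + rail_h = 172 + 135 = 307
// slat gap = ⌊(1957 − 9·98) / 10⌋ = 107
translate([283, 210, 0]) cube([57, 57, 467]);
translate([283, 1119, 0]) cube([57, 57, 467]);
translate([2297, 210, 0]) cube([57, 57, 467]);
translate([2297, 1119, 0]) cube([57, 57, 467]);
translate([340, 210, 172]) cube([1957, 35, 135]);
translate([340, 1141, 172]) cube([1957, 35, 135]);
translate([283, 267, 172]) cube([35, 852, 135]);
translate([2319, 267, 172]) cube([35, 852, 135]);
translate([447, 210, 307]) cube([98, 966, 16]);
translate([652, 210, 307]) cube([98, 966, 16]);
translate([857, 210, 307]) cube([98, 966, 16]);
translate([1062, 210, 307]) cube([98, 966, 16]);
translate([1267, 210, 307]) cube([98, 966, 16]);
translate([1472, 210, 307]) cube([98, 966, 16]);
translate([1677, 210, 307]) cube([98, 966, 16]);
translate([1882, 210, 307]) cube([98, 966, 16]);
translate([2087, 210, 307]) cube([98, 966, 16]);


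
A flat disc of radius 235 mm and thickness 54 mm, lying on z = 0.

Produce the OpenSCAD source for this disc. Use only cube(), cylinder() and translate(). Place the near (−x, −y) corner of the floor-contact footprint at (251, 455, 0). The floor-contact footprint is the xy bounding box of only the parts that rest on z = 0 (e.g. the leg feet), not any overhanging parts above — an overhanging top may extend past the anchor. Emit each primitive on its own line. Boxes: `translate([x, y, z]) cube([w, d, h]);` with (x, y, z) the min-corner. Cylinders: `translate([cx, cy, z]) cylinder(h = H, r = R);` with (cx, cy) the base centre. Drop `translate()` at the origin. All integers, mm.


translate([486, 690, 0]) cylinder(h = 54, r = 235);


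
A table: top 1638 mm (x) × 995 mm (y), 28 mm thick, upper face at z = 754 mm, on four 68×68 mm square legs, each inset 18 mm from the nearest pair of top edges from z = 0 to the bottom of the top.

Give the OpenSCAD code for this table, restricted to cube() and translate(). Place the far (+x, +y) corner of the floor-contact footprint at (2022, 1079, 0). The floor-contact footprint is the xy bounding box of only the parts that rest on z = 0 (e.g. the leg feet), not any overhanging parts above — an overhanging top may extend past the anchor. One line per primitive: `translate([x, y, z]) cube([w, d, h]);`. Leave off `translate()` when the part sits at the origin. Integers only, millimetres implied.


translate([402, 102, 726]) cube([1638, 995, 28]);
translate([420, 120, 0]) cube([68, 68, 726]);
translate([1954, 120, 0]) cube([68, 68, 726]);
translate([420, 1011, 0]) cube([68, 68, 726]);
translate([1954, 1011, 0]) cube([68, 68, 726]);


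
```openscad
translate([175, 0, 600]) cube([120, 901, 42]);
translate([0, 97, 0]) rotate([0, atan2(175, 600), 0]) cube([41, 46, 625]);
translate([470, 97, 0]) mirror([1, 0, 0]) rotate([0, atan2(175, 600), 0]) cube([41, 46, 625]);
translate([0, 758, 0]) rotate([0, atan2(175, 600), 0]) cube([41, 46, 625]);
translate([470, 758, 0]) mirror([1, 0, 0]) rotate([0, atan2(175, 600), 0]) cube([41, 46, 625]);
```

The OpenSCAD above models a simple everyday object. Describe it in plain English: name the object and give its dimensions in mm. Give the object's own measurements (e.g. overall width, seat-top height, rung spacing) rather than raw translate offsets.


A sawhorse. A 120×901×42 mm beam (x, y, z) sits on two A-frame leg pairs. Each pair is two raked legs of 41×46 mm section (46 mm along y) splaying symmetrically in x. Each leg rises 600 mm vertically over 175 mm of horizontal reach and is 625 mm long along its own axis. Every leg's outer bottom edge rests on the floor and its outer top edge meets a bottom edge of the beam — the left legs (tilting toward +x) meet the beam's −x bottom edge, the right legs (their mirror images, tilting toward −x) meet its +x bottom edge — so the leg tops tuck under the beam, the beam's underside is 600 mm above the floor, and the feet are 470 mm apart outside-to-outside with the beam centred between them. The two leg pairs are set in 97 mm from either end of the beam.
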